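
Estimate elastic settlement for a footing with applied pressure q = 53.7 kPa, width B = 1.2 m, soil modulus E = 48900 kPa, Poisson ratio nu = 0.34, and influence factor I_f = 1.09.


Using Se = q * B * (1 - nu^2) * I_f / E
1 - nu^2 = 1 - 0.34^2 = 0.8844
Se = 53.7 * 1.2 * 0.8844 * 1.09 / 48900
Se = 0.001270 m
Convert to mm: Se = 0.001270 * 1000 = 1.27 mm


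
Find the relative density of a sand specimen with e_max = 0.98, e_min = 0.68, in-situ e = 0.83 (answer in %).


Using Dr = (e_max - e) / (e_max - e_min) * 100
e_max - e = 0.98 - 0.83 = 0.15
e_max - e_min = 0.98 - 0.68 = 0.3
Dr = 0.15 / 0.3 * 100
Dr = 50.0 %


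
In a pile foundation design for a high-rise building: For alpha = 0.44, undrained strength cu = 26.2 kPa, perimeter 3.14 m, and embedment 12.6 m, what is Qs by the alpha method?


Using Qs = alpha * cu * perimeter * L
Qs = 0.44 * 26.2 * 3.14 * 12.6
Qs = 456.09 kN


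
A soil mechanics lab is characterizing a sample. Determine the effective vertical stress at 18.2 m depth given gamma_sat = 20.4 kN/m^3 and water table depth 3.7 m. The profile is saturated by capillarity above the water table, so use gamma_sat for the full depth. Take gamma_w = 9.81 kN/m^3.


Result: 229.04 kPa

Derivation:
Total stress = gamma_sat * depth
sigma = 20.4 * 18.2 = 371.28 kPa
Pore water pressure u = gamma_w * (depth - d_wt)
u = 9.81 * (18.2 - 3.7) = 142.245 kPa
Effective stress = sigma - u
sigma' = 371.28 - 142.245 = 229.04 kPa


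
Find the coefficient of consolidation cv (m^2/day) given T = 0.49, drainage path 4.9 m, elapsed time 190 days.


Using cv = T * H_dr^2 / t
H_dr^2 = 4.9^2 = 24.01
cv = 0.49 * 24.01 / 190
cv = 0.06192 m^2/day


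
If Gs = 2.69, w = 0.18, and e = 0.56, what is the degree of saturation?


Using S = Gs * w / e
S = 2.69 * 0.18 / 0.56
S = 0.8646


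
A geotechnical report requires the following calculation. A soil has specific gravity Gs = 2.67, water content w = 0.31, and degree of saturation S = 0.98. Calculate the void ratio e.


Result: 0.8446

Derivation:
Using the relation e = Gs * w / S
e = 2.67 * 0.31 / 0.98
e = 0.8446


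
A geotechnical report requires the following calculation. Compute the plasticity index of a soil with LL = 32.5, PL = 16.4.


Using PI = LL - PL
PI = 32.5 - 16.4
PI = 16.1


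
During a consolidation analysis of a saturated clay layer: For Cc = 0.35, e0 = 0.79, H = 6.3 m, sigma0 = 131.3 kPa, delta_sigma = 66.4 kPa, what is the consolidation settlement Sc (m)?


Result: 0.219 m

Derivation:
Using Sc = Cc * H / (1 + e0) * log10((sigma0 + delta_sigma) / sigma0)
Stress ratio = (131.3 + 66.4) / 131.3 = 1.50571
log10(1.50571) = 0.177742
Cc * H / (1 + e0) = 0.35 * 6.3 / (1 + 0.79) = 1.23184
Sc = 1.23184 * 0.177742
Sc = 0.219 m


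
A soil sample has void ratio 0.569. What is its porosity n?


Using the relation n = e / (1 + e)
n = 0.569 / (1 + 0.569)
n = 0.569 / 1.569
n = 0.3627


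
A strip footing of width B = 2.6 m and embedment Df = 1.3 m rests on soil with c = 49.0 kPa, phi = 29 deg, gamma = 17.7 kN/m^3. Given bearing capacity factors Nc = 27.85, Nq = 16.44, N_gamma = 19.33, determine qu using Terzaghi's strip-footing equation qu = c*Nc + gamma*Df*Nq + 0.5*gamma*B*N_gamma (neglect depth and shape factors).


Compute qu = c*Nc + gamma*Df*Nq + 0.5*gamma*B*N_gamma
Term 1: 49.0 * 27.85 = 1364.65
Term 2: 17.7 * 1.3 * 16.44 = 378.2844
Term 3: 0.5 * 17.7 * 2.6 * 19.33 = 444.7833
qu = 1364.65 + 378.2844 + 444.7833
qu = 2187.72 kPa


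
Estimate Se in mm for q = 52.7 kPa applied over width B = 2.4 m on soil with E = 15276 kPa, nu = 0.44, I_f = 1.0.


Result: 6.677 mm

Derivation:
Using Se = q * B * (1 - nu^2) * I_f / E
1 - nu^2 = 1 - 0.44^2 = 0.8064
Se = 52.7 * 2.4 * 0.8064 * 1.0 / 15276
Se = 0.006677 m
Convert to mm: Se = 0.006677 * 1000 = 6.677 mm


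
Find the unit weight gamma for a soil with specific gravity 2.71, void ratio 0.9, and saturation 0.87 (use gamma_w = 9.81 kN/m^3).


Result: 18.035 kN/m^3

Derivation:
Using gamma = gamma_w * (Gs + S*e) / (1 + e)
Numerator: Gs + S*e = 2.71 + 0.87*0.9 = 3.493
Denominator: 1 + e = 1 + 0.9 = 1.9
gamma = 9.81 * 3.493 / 1.9
gamma = 18.035 kN/m^3


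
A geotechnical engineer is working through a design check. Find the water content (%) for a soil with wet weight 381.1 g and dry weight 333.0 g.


Using w = (m_wet - m_dry) / m_dry * 100
m_wet - m_dry = 381.1 - 333.0 = 48.1 g
w = 48.1 / 333.0 * 100
w = 14.44 %


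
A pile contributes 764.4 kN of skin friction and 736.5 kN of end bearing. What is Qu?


Result: 1500.9 kN

Derivation:
Using Qu = Qf + Qb
Qu = 764.4 + 736.5
Qu = 1500.9 kN


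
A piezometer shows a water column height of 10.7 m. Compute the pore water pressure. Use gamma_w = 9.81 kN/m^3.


Using u = gamma_w * h_w
u = 9.81 * 10.7
u = 104.97 kPa


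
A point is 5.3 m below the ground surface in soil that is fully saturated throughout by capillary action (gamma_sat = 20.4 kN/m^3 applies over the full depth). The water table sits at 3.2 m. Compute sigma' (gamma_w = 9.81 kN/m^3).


Result: 87.52 kPa

Derivation:
Total stress = gamma_sat * depth
sigma = 20.4 * 5.3 = 108.12 kPa
Pore water pressure u = gamma_w * (depth - d_wt)
u = 9.81 * (5.3 - 3.2) = 20.601 kPa
Effective stress = sigma - u
sigma' = 108.12 - 20.601 = 87.52 kPa


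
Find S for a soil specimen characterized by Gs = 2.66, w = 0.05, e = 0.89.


Using S = Gs * w / e
S = 2.66 * 0.05 / 0.89
S = 0.1494


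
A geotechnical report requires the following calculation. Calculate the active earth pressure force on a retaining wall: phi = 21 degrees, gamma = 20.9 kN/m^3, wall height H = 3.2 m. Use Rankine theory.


Compute active earth pressure coefficient:
Ka = tan^2(45 - phi/2) = tan^2(34.5) = 0.472355
Compute active force:
Pa = 0.5 * Ka * gamma * H^2
Pa = 0.5 * 0.472355 * 20.9 * 3.2^2
Pa = 50.55 kN/m


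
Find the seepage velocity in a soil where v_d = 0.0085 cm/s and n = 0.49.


Using v_s = v_d / n
v_s = 0.0085 / 0.49
v_s = 0.01735 cm/s


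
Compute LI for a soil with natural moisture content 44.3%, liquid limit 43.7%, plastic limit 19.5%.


Result: 1.025

Derivation:
First compute the plasticity index:
PI = LL - PL = 43.7 - 19.5 = 24.2
Then compute the liquidity index:
LI = (w - PL) / PI
LI = (44.3 - 19.5) / 24.2
LI = 1.025


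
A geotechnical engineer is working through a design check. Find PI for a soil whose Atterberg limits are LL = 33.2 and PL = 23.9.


Result: 9.3

Derivation:
Using PI = LL - PL
PI = 33.2 - 23.9
PI = 9.3


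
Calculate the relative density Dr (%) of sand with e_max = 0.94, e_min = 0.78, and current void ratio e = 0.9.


Using Dr = (e_max - e) / (e_max - e_min) * 100
e_max - e = 0.94 - 0.9 = 0.04
e_max - e_min = 0.94 - 0.78 = 0.16
Dr = 0.04 / 0.16 * 100
Dr = 25.0 %


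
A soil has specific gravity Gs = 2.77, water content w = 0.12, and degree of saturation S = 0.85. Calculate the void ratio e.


Result: 0.3911

Derivation:
Using the relation e = Gs * w / S
e = 2.77 * 0.12 / 0.85
e = 0.3911


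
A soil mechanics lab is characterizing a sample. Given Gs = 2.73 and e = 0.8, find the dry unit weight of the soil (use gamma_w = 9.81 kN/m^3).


Result: 14.879 kN/m^3

Derivation:
Using gamma_d = Gs * gamma_w / (1 + e)
gamma_d = 2.73 * 9.81 / (1 + 0.8)
gamma_d = 2.73 * 9.81 / 1.8
gamma_d = 14.879 kN/m^3


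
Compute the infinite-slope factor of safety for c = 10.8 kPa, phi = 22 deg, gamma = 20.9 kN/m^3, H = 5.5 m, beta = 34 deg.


Using Fs = c / (gamma*H*sin(beta)*cos(beta)) + tan(phi)/tan(beta)
Cohesion contribution = 10.8 / (20.9*5.5*sin(34)*cos(34))
Cohesion contribution = 0.202665
Friction contribution = tan(22)/tan(34) = 0.598994
Fs = 0.202665 + 0.598994
Fs = 0.802


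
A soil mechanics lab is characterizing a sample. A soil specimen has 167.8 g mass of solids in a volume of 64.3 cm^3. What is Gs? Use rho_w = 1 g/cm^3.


Result: 2.61

Derivation:
Using Gs = m_s / (V_s * rho_w)
Since rho_w = 1 g/cm^3:
Gs = 167.8 / 64.3
Gs = 2.61


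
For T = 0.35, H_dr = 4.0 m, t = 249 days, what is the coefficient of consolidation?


Using cv = T * H_dr^2 / t
H_dr^2 = 4.0^2 = 16.0
cv = 0.35 * 16.0 / 249
cv = 0.02249 m^2/day


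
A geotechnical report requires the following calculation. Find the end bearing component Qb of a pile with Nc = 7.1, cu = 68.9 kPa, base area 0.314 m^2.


Using Qb = Nc * cu * Ab
Qb = 7.1 * 68.9 * 0.314
Qb = 153.61 kN


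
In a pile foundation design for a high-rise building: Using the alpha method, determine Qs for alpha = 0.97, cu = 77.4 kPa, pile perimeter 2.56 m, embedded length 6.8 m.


Using Qs = alpha * cu * perimeter * L
Qs = 0.97 * 77.4 * 2.56 * 6.8
Qs = 1306.96 kN


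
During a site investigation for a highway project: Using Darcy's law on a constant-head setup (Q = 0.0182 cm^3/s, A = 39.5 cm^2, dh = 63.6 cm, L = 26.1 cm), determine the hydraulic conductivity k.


Result: 0.000189 cm/s

Derivation:
Compute hydraulic gradient:
i = dh / L = 63.6 / 26.1 = 2.43678
Then apply Darcy's law:
k = Q / (A * i)
k = 0.0182 / (39.5 * 2.43678)
k = 0.0182 / 96.2529
k = 0.000189 cm/s


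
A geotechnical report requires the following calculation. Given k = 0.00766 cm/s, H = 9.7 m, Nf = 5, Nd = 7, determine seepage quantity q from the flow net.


Convert k to m/s for unit consistency with H:
k = 0.00766 cm/s = 0.00766 / 100 m/s = 7.66e-05 m/s
Using q = k * H * Nf / Nd
Nf / Nd = 5 / 7 = 0.7143
q = 7.66e-05 * 9.7 * 0.7143
q = 0.0005307 m^3/s per m


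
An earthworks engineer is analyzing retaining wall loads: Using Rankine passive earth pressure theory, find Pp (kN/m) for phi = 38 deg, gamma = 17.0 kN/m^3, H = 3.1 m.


Compute passive earth pressure coefficient:
Kp = tan^2(45 + phi/2) = tan^2(64.0) = 4.203746
Compute passive force:
Pp = 0.5 * Kp * gamma * H^2
Pp = 0.5 * 4.203746 * 17.0 * 3.1^2
Pp = 343.38 kN/m


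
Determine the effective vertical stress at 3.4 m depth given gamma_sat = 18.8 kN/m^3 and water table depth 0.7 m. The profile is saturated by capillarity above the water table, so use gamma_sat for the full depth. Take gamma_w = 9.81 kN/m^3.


Total stress = gamma_sat * depth
sigma = 18.8 * 3.4 = 63.92 kPa
Pore water pressure u = gamma_w * (depth - d_wt)
u = 9.81 * (3.4 - 0.7) = 26.487 kPa
Effective stress = sigma - u
sigma' = 63.92 - 26.487 = 37.43 kPa


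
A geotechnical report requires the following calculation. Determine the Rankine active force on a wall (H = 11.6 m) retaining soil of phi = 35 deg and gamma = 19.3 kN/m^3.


Compute active earth pressure coefficient:
Ka = tan^2(45 - phi/2) = tan^2(27.5) = 0.27099
Compute active force:
Pa = 0.5 * Ka * gamma * H^2
Pa = 0.5 * 0.27099 * 19.3 * 11.6^2
Pa = 351.88 kN/m


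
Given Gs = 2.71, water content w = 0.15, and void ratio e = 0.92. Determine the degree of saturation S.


Using S = Gs * w / e
S = 2.71 * 0.15 / 0.92
S = 0.4418


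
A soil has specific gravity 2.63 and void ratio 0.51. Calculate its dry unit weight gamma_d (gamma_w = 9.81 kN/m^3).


Using gamma_d = Gs * gamma_w / (1 + e)
gamma_d = 2.63 * 9.81 / (1 + 0.51)
gamma_d = 2.63 * 9.81 / 1.51
gamma_d = 17.086 kN/m^3


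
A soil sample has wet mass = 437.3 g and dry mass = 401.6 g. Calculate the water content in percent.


Using w = (m_wet - m_dry) / m_dry * 100
m_wet - m_dry = 437.3 - 401.6 = 35.7 g
w = 35.7 / 401.6 * 100
w = 8.89 %


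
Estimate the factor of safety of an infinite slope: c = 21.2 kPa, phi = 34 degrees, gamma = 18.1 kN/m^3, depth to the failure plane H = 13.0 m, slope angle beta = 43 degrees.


Using Fs = c / (gamma*H*sin(beta)*cos(beta)) + tan(phi)/tan(beta)
Cohesion contribution = 21.2 / (18.1*13.0*sin(43)*cos(43))
Cohesion contribution = 0.180636
Friction contribution = tan(34)/tan(43) = 0.723322
Fs = 0.180636 + 0.723322
Fs = 0.904


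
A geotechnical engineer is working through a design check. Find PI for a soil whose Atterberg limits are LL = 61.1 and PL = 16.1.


Using PI = LL - PL
PI = 61.1 - 16.1
PI = 45.0


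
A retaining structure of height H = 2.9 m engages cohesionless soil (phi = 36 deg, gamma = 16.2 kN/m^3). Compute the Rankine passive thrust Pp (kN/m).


Result: 262.39 kN/m

Derivation:
Compute passive earth pressure coefficient:
Kp = tan^2(45 + phi/2) = tan^2(63.0) = 3.85184
Compute passive force:
Pp = 0.5 * Kp * gamma * H^2
Pp = 0.5 * 3.85184 * 16.2 * 2.9^2
Pp = 262.39 kN/m


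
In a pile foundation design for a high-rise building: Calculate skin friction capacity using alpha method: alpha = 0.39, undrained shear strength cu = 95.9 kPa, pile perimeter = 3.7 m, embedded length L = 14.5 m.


Using Qs = alpha * cu * perimeter * L
Qs = 0.39 * 95.9 * 3.7 * 14.5
Qs = 2006.56 kN


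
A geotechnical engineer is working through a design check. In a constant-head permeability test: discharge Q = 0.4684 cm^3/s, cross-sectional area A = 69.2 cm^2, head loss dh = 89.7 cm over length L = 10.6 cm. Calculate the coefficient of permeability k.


Compute hydraulic gradient:
i = dh / L = 89.7 / 10.6 = 8.46226
Then apply Darcy's law:
k = Q / (A * i)
k = 0.4684 / (69.2 * 8.46226)
k = 0.4684 / 585.589
k = 0.0008 cm/s


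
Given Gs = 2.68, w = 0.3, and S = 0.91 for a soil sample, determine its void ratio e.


Result: 0.8835

Derivation:
Using the relation e = Gs * w / S
e = 2.68 * 0.3 / 0.91
e = 0.8835


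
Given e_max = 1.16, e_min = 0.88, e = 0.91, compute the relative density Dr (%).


Result: 89.29 %

Derivation:
Using Dr = (e_max - e) / (e_max - e_min) * 100
e_max - e = 1.16 - 0.91 = 0.25
e_max - e_min = 1.16 - 0.88 = 0.28
Dr = 0.25 / 0.28 * 100
Dr = 89.29 %


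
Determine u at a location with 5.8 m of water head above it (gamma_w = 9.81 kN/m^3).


Using u = gamma_w * h_w
u = 9.81 * 5.8
u = 56.9 kPa


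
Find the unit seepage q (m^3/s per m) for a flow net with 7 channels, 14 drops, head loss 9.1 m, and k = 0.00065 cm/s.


Result: 2.957e-05 m^3/s per m

Derivation:
Convert k to m/s for unit consistency with H:
k = 0.00065 cm/s = 0.00065 / 100 m/s = 6.5e-06 m/s
Using q = k * H * Nf / Nd
Nf / Nd = 7 / 14 = 0.5
q = 6.5e-06 * 9.1 * 0.5
q = 2.957e-05 m^3/s per m


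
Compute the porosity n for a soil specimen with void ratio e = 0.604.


Using the relation n = e / (1 + e)
n = 0.604 / (1 + 0.604)
n = 0.604 / 1.604
n = 0.3766


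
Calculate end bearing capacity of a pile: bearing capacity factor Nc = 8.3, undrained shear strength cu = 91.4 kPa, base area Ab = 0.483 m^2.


Using Qb = Nc * cu * Ab
Qb = 8.3 * 91.4 * 0.483
Qb = 366.41 kN


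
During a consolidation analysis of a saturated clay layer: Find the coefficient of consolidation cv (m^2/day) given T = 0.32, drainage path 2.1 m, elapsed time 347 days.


Using cv = T * H_dr^2 / t
H_dr^2 = 2.1^2 = 4.41
cv = 0.32 * 4.41 / 347
cv = 0.00407 m^2/day


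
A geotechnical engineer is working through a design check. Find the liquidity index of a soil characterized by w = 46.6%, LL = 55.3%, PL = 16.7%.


Result: 0.775

Derivation:
First compute the plasticity index:
PI = LL - PL = 55.3 - 16.7 = 38.6
Then compute the liquidity index:
LI = (w - PL) / PI
LI = (46.6 - 16.7) / 38.6
LI = 0.775


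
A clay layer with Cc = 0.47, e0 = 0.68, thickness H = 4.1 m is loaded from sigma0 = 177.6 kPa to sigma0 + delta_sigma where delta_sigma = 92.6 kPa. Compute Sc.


Using Sc = Cc * H / (1 + e0) * log10((sigma0 + delta_sigma) / sigma0)
Stress ratio = (177.6 + 92.6) / 177.6 = 1.5214
log10(1.5214) = 0.182242
Cc * H / (1 + e0) = 0.47 * 4.1 / (1 + 0.68) = 1.14702
Sc = 1.14702 * 0.182242
Sc = 0.209 m


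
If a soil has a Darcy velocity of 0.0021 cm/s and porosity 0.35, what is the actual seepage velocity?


Result: 0.006 cm/s

Derivation:
Using v_s = v_d / n
v_s = 0.0021 / 0.35
v_s = 0.006 cm/s


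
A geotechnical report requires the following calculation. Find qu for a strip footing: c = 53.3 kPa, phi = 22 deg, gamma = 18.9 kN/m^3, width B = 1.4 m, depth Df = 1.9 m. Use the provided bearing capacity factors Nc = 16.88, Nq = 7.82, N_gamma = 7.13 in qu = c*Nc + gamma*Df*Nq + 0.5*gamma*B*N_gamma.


Compute qu = c*Nc + gamma*Df*Nq + 0.5*gamma*B*N_gamma
Term 1: 53.3 * 16.88 = 899.704
Term 2: 18.9 * 1.9 * 7.82 = 280.8162
Term 3: 0.5 * 18.9 * 1.4 * 7.13 = 94.3299
qu = 899.704 + 280.8162 + 94.3299
qu = 1274.85 kPa


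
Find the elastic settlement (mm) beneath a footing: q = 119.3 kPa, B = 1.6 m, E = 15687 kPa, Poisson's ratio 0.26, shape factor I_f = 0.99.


Result: 11.232 mm

Derivation:
Using Se = q * B * (1 - nu^2) * I_f / E
1 - nu^2 = 1 - 0.26^2 = 0.9324
Se = 119.3 * 1.6 * 0.9324 * 0.99 / 15687
Se = 0.011232 m
Convert to mm: Se = 0.011232 * 1000 = 11.232 mm


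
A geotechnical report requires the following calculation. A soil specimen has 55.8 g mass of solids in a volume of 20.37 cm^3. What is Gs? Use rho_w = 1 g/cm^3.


Using Gs = m_s / (V_s * rho_w)
Since rho_w = 1 g/cm^3:
Gs = 55.8 / 20.37
Gs = 2.739


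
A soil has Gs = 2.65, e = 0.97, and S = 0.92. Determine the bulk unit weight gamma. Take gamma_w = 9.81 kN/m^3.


Result: 17.64 kN/m^3

Derivation:
Using gamma = gamma_w * (Gs + S*e) / (1 + e)
Numerator: Gs + S*e = 2.65 + 0.92*0.97 = 3.5424
Denominator: 1 + e = 1 + 0.97 = 1.97
gamma = 9.81 * 3.5424 / 1.97
gamma = 17.64 kN/m^3


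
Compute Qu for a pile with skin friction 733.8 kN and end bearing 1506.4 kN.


Using Qu = Qf + Qb
Qu = 733.8 + 1506.4
Qu = 2240.2 kN


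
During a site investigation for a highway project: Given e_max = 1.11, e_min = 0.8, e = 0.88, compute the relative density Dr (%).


Result: 74.19 %

Derivation:
Using Dr = (e_max - e) / (e_max - e_min) * 100
e_max - e = 1.11 - 0.88 = 0.23
e_max - e_min = 1.11 - 0.8 = 0.31
Dr = 0.23 / 0.31 * 100
Dr = 74.19 %


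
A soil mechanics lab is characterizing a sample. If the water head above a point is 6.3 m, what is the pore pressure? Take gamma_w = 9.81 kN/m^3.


Result: 61.8 kPa

Derivation:
Using u = gamma_w * h_w
u = 9.81 * 6.3
u = 61.8 kPa


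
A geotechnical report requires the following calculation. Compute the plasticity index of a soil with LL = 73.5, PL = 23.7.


Using PI = LL - PL
PI = 73.5 - 23.7
PI = 49.8


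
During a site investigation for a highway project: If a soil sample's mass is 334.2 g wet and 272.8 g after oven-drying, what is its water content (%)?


Using w = (m_wet - m_dry) / m_dry * 100
m_wet - m_dry = 334.2 - 272.8 = 61.4 g
w = 61.4 / 272.8 * 100
w = 22.51 %


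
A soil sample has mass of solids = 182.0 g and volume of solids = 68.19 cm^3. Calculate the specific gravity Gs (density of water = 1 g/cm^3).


Using Gs = m_s / (V_s * rho_w)
Since rho_w = 1 g/cm^3:
Gs = 182.0 / 68.19
Gs = 2.669


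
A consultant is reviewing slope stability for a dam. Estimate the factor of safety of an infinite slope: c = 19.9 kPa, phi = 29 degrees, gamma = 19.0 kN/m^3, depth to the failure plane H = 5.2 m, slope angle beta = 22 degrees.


Result: 1.952

Derivation:
Using Fs = c / (gamma*H*sin(beta)*cos(beta)) + tan(phi)/tan(beta)
Cohesion contribution = 19.9 / (19.0*5.2*sin(22)*cos(22))
Cohesion contribution = 0.579902
Friction contribution = tan(29)/tan(22) = 1.37196
Fs = 0.579902 + 1.37196
Fs = 1.952


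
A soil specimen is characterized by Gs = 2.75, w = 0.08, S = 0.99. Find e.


Using the relation e = Gs * w / S
e = 2.75 * 0.08 / 0.99
e = 0.2222


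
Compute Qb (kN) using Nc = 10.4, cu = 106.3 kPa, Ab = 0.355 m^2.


Result: 392.46 kN

Derivation:
Using Qb = Nc * cu * Ab
Qb = 10.4 * 106.3 * 0.355
Qb = 392.46 kN


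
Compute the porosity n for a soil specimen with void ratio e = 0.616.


Result: 0.3812

Derivation:
Using the relation n = e / (1 + e)
n = 0.616 / (1 + 0.616)
n = 0.616 / 1.616
n = 0.3812


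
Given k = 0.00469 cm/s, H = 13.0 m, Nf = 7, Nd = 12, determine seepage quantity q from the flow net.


Convert k to m/s for unit consistency with H:
k = 0.00469 cm/s = 0.00469 / 100 m/s = 4.69e-05 m/s
Using q = k * H * Nf / Nd
Nf / Nd = 7 / 12 = 0.5833
q = 4.69e-05 * 13.0 * 0.5833
q = 0.0003557 m^3/s per m


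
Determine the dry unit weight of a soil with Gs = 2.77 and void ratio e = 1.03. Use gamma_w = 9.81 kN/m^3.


Using gamma_d = Gs * gamma_w / (1 + e)
gamma_d = 2.77 * 9.81 / (1 + 1.03)
gamma_d = 2.77 * 9.81 / 2.03
gamma_d = 13.386 kN/m^3


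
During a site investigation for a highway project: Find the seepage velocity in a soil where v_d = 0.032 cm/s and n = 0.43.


Result: 0.07442 cm/s

Derivation:
Using v_s = v_d / n
v_s = 0.032 / 0.43
v_s = 0.07442 cm/s


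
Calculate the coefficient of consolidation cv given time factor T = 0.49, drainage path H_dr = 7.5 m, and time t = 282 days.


Using cv = T * H_dr^2 / t
H_dr^2 = 7.5^2 = 56.25
cv = 0.49 * 56.25 / 282
cv = 0.09774 m^2/day


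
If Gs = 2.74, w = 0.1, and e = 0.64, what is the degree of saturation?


Using S = Gs * w / e
S = 2.74 * 0.1 / 0.64
S = 0.4281


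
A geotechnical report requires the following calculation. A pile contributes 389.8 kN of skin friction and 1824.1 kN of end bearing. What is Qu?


Using Qu = Qf + Qb
Qu = 389.8 + 1824.1
Qu = 2213.9 kN


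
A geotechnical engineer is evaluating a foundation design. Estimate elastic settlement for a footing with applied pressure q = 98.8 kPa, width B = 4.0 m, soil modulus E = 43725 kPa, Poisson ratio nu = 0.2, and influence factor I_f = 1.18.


Using Se = q * B * (1 - nu^2) * I_f / E
1 - nu^2 = 1 - 0.2^2 = 0.96
Se = 98.8 * 4.0 * 0.96 * 1.18 / 43725
Se = 0.010239 m
Convert to mm: Se = 0.010239 * 1000 = 10.239 mm


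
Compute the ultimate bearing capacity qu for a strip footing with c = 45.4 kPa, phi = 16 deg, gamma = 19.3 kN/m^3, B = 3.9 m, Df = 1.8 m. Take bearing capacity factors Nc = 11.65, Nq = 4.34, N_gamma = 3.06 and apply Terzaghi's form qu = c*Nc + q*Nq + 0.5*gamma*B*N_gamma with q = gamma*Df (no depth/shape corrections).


Compute qu = c*Nc + gamma*Df*Nq + 0.5*gamma*B*N_gamma
Term 1: 45.4 * 11.65 = 528.91
Term 2: 19.3 * 1.8 * 4.34 = 150.7716
Term 3: 0.5 * 19.3 * 3.9 * 3.06 = 115.1631
qu = 528.91 + 150.7716 + 115.1631
qu = 794.84 kPa


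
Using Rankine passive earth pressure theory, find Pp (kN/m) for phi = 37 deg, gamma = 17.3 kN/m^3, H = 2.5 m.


Compute passive earth pressure coefficient:
Kp = tan^2(45 + phi/2) = tan^2(63.5) = 4.022791
Compute passive force:
Pp = 0.5 * Kp * gamma * H^2
Pp = 0.5 * 4.022791 * 17.3 * 2.5^2
Pp = 217.48 kN/m


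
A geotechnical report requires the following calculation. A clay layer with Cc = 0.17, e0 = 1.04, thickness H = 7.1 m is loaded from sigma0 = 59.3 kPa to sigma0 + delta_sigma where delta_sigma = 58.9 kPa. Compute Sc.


Using Sc = Cc * H / (1 + e0) * log10((sigma0 + delta_sigma) / sigma0)
Stress ratio = (59.3 + 58.9) / 59.3 = 1.99325
log10(1.99325) = 0.299563
Cc * H / (1 + e0) = 0.17 * 7.1 / (1 + 1.04) = 0.591667
Sc = 0.591667 * 0.299563
Sc = 0.1772 m


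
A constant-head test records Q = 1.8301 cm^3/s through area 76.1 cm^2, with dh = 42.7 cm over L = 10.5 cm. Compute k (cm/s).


Compute hydraulic gradient:
i = dh / L = 42.7 / 10.5 = 4.06667
Then apply Darcy's law:
k = Q / (A * i)
k = 1.8301 / (76.1 * 4.06667)
k = 1.8301 / 309.473
k = 0.005914 cm/s


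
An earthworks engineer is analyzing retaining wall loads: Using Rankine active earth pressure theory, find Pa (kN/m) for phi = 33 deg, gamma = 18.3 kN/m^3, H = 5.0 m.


Compute active earth pressure coefficient:
Ka = tan^2(45 - phi/2) = tan^2(28.5) = 0.294801
Compute active force:
Pa = 0.5 * Ka * gamma * H^2
Pa = 0.5 * 0.294801 * 18.3 * 5.0^2
Pa = 67.44 kN/m


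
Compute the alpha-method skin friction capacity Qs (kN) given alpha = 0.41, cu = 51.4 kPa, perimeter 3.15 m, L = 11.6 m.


Using Qs = alpha * cu * perimeter * L
Qs = 0.41 * 51.4 * 3.15 * 11.6
Qs = 770.04 kN


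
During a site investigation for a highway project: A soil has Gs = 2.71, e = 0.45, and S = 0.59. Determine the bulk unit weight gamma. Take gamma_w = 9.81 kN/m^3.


Using gamma = gamma_w * (Gs + S*e) / (1 + e)
Numerator: Gs + S*e = 2.71 + 0.59*0.45 = 2.9755
Denominator: 1 + e = 1 + 0.45 = 1.45
gamma = 9.81 * 2.9755 / 1.45
gamma = 20.131 kN/m^3


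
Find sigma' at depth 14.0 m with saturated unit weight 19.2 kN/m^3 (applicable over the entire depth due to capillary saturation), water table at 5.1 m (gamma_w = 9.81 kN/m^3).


Total stress = gamma_sat * depth
sigma = 19.2 * 14.0 = 268.8 kPa
Pore water pressure u = gamma_w * (depth - d_wt)
u = 9.81 * (14.0 - 5.1) = 87.309 kPa
Effective stress = sigma - u
sigma' = 268.8 - 87.309 = 181.49 kPa


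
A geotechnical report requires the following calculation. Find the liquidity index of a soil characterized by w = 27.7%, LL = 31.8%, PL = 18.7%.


Result: 0.687

Derivation:
First compute the plasticity index:
PI = LL - PL = 31.8 - 18.7 = 13.1
Then compute the liquidity index:
LI = (w - PL) / PI
LI = (27.7 - 18.7) / 13.1
LI = 0.687


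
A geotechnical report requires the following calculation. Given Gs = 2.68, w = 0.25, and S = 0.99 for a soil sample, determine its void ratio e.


Using the relation e = Gs * w / S
e = 2.68 * 0.25 / 0.99
e = 0.6768


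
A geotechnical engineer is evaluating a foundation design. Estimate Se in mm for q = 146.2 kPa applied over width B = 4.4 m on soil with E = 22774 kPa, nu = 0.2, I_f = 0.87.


Using Se = q * B * (1 - nu^2) * I_f / E
1 - nu^2 = 1 - 0.2^2 = 0.96
Se = 146.2 * 4.4 * 0.96 * 0.87 / 22774
Se = 0.023591 m
Convert to mm: Se = 0.023591 * 1000 = 23.591 mm


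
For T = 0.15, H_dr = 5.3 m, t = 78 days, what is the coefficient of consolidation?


Using cv = T * H_dr^2 / t
H_dr^2 = 5.3^2 = 28.09
cv = 0.15 * 28.09 / 78
cv = 0.05402 m^2/day


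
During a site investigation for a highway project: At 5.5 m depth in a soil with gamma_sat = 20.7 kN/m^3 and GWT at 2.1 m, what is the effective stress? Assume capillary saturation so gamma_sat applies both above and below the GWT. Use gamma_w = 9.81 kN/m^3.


Total stress = gamma_sat * depth
sigma = 20.7 * 5.5 = 113.85 kPa
Pore water pressure u = gamma_w * (depth - d_wt)
u = 9.81 * (5.5 - 2.1) = 33.354 kPa
Effective stress = sigma - u
sigma' = 113.85 - 33.354 = 80.5 kPa


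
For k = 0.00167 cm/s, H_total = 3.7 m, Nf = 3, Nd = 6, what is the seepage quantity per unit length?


Result: 3.09e-05 m^3/s per m

Derivation:
Convert k to m/s for unit consistency with H:
k = 0.00167 cm/s = 0.00167 / 100 m/s = 1.67e-05 m/s
Using q = k * H * Nf / Nd
Nf / Nd = 3 / 6 = 0.5
q = 1.67e-05 * 3.7 * 0.5
q = 3.09e-05 m^3/s per m


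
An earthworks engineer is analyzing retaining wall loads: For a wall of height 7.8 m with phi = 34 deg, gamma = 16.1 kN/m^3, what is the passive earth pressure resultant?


Compute passive earth pressure coefficient:
Kp = tan^2(45 + phi/2) = tan^2(62.0) = 3.537132
Compute passive force:
Pp = 0.5 * Kp * gamma * H^2
Pp = 0.5 * 3.537132 * 16.1 * 7.8^2
Pp = 1732.35 kN/m


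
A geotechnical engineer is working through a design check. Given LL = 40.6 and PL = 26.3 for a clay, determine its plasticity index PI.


Using PI = LL - PL
PI = 40.6 - 26.3
PI = 14.3


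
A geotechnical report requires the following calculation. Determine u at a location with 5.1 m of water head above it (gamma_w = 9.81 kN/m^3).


Using u = gamma_w * h_w
u = 9.81 * 5.1
u = 50.03 kPa


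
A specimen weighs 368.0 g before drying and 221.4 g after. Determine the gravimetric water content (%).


Using w = (m_wet - m_dry) / m_dry * 100
m_wet - m_dry = 368.0 - 221.4 = 146.6 g
w = 146.6 / 221.4 * 100
w = 66.21 %


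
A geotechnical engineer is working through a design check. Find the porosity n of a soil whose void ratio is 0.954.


Result: 0.4882

Derivation:
Using the relation n = e / (1 + e)
n = 0.954 / (1 + 0.954)
n = 0.954 / 1.954
n = 0.4882


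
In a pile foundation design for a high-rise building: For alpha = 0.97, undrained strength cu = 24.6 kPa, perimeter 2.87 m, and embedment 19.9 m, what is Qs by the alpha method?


Using Qs = alpha * cu * perimeter * L
Qs = 0.97 * 24.6 * 2.87 * 19.9
Qs = 1362.83 kN


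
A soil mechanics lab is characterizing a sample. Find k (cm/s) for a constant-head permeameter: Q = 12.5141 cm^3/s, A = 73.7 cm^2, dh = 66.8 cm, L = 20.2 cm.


Compute hydraulic gradient:
i = dh / L = 66.8 / 20.2 = 3.30693
Then apply Darcy's law:
k = Q / (A * i)
k = 12.5141 / (73.7 * 3.30693)
k = 12.5141 / 243.721
k = 0.051346 cm/s


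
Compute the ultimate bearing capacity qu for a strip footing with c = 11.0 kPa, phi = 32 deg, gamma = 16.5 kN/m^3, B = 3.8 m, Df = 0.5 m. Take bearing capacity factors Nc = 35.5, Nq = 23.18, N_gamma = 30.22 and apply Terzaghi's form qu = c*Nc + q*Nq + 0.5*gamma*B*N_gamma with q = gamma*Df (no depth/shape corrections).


Result: 1529.13 kPa

Derivation:
Compute qu = c*Nc + gamma*Df*Nq + 0.5*gamma*B*N_gamma
Term 1: 11.0 * 35.5 = 390.5
Term 2: 16.5 * 0.5 * 23.18 = 191.235
Term 3: 0.5 * 16.5 * 3.8 * 30.22 = 947.397
qu = 390.5 + 191.235 + 947.397
qu = 1529.13 kPa


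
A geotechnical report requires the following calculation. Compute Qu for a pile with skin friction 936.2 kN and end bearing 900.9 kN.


Result: 1837.1 kN

Derivation:
Using Qu = Qf + Qb
Qu = 936.2 + 900.9
Qu = 1837.1 kN


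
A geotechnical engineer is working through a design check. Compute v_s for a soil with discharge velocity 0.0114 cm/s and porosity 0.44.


Result: 0.02591 cm/s

Derivation:
Using v_s = v_d / n
v_s = 0.0114 / 0.44
v_s = 0.02591 cm/s


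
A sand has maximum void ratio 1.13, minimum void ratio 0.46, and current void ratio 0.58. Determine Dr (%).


Result: 82.09 %

Derivation:
Using Dr = (e_max - e) / (e_max - e_min) * 100
e_max - e = 1.13 - 0.58 = 0.55
e_max - e_min = 1.13 - 0.46 = 0.67
Dr = 0.55 / 0.67 * 100
Dr = 82.09 %


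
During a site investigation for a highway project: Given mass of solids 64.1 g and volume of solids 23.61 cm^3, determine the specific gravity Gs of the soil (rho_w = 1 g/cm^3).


Using Gs = m_s / (V_s * rho_w)
Since rho_w = 1 g/cm^3:
Gs = 64.1 / 23.61
Gs = 2.715


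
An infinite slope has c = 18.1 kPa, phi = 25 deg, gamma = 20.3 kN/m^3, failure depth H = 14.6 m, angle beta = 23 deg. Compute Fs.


Using Fs = c / (gamma*H*sin(beta)*cos(beta)) + tan(phi)/tan(beta)
Cohesion contribution = 18.1 / (20.3*14.6*sin(23)*cos(23))
Cohesion contribution = 0.169795
Friction contribution = tan(25)/tan(23) = 1.09855
Fs = 0.169795 + 1.09855
Fs = 1.268


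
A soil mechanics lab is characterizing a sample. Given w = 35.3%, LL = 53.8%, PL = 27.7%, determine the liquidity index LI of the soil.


First compute the plasticity index:
PI = LL - PL = 53.8 - 27.7 = 26.1
Then compute the liquidity index:
LI = (w - PL) / PI
LI = (35.3 - 27.7) / 26.1
LI = 0.291


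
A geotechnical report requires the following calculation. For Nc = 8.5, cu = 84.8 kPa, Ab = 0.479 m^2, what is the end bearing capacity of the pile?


Using Qb = Nc * cu * Ab
Qb = 8.5 * 84.8 * 0.479
Qb = 345.26 kN


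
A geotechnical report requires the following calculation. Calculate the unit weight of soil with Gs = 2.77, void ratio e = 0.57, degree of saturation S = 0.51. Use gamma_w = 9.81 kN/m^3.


Using gamma = gamma_w * (Gs + S*e) / (1 + e)
Numerator: Gs + S*e = 2.77 + 0.51*0.57 = 3.0607
Denominator: 1 + e = 1 + 0.57 = 1.57
gamma = 9.81 * 3.0607 / 1.57
gamma = 19.125 kN/m^3


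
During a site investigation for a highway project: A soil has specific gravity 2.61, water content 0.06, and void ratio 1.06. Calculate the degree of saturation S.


Using S = Gs * w / e
S = 2.61 * 0.06 / 1.06
S = 0.1477


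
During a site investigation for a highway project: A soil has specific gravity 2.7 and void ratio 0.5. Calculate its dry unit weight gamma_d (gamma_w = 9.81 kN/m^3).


Using gamma_d = Gs * gamma_w / (1 + e)
gamma_d = 2.7 * 9.81 / (1 + 0.5)
gamma_d = 2.7 * 9.81 / 1.5
gamma_d = 17.658 kN/m^3


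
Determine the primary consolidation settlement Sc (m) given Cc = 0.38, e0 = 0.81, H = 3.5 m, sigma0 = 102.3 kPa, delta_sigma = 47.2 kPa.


Using Sc = Cc * H / (1 + e0) * log10((sigma0 + delta_sigma) / sigma0)
Stress ratio = (102.3 + 47.2) / 102.3 = 1.46139
log10(1.46139) = 0.164766
Cc * H / (1 + e0) = 0.38 * 3.5 / (1 + 0.81) = 0.734807
Sc = 0.734807 * 0.164766
Sc = 0.1211 m


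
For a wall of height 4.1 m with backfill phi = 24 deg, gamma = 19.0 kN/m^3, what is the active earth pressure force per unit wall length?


Compute active earth pressure coefficient:
Ka = tan^2(45 - phi/2) = tan^2(33.0) = 0.42173
Compute active force:
Pa = 0.5 * Ka * gamma * H^2
Pa = 0.5 * 0.42173 * 19.0 * 4.1^2
Pa = 67.35 kN/m


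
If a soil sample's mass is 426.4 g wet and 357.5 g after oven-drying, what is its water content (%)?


Using w = (m_wet - m_dry) / m_dry * 100
m_wet - m_dry = 426.4 - 357.5 = 68.9 g
w = 68.9 / 357.5 * 100
w = 19.27 %


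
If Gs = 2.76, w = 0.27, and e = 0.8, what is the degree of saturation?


Using S = Gs * w / e
S = 2.76 * 0.27 / 0.8
S = 0.9315


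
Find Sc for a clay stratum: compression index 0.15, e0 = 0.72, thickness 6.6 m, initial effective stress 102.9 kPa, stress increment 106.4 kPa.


Result: 0.1775 m

Derivation:
Using Sc = Cc * H / (1 + e0) * log10((sigma0 + delta_sigma) / sigma0)
Stress ratio = (102.9 + 106.4) / 102.9 = 2.03401
log10(2.03401) = 0.308354
Cc * H / (1 + e0) = 0.15 * 6.6 / (1 + 0.72) = 0.575581
Sc = 0.575581 * 0.308354
Sc = 0.1775 m


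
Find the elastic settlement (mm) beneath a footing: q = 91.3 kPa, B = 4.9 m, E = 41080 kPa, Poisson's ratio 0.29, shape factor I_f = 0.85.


Result: 8.478 mm

Derivation:
Using Se = q * B * (1 - nu^2) * I_f / E
1 - nu^2 = 1 - 0.29^2 = 0.9159
Se = 91.3 * 4.9 * 0.9159 * 0.85 / 41080
Se = 0.008478 m
Convert to mm: Se = 0.008478 * 1000 = 8.478 mm


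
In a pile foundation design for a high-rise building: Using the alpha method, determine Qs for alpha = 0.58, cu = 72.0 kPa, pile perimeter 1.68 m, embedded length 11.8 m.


Result: 827.85 kN

Derivation:
Using Qs = alpha * cu * perimeter * L
Qs = 0.58 * 72.0 * 1.68 * 11.8
Qs = 827.85 kN


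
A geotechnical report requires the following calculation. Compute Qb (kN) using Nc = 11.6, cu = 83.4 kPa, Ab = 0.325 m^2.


Result: 314.42 kN

Derivation:
Using Qb = Nc * cu * Ab
Qb = 11.6 * 83.4 * 0.325
Qb = 314.42 kN


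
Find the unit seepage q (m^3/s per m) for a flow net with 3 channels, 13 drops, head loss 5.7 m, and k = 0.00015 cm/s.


Result: 1.973e-06 m^3/s per m

Derivation:
Convert k to m/s for unit consistency with H:
k = 0.00015 cm/s = 0.00015 / 100 m/s = 1.5e-06 m/s
Using q = k * H * Nf / Nd
Nf / Nd = 3 / 13 = 0.2308
q = 1.5e-06 * 5.7 * 0.2308
q = 1.973e-06 m^3/s per m


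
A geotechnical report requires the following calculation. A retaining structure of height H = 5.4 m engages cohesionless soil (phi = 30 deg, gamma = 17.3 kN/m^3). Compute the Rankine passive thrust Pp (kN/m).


Compute passive earth pressure coefficient:
Kp = tan^2(45 + phi/2) = tan^2(60.0) = 3
Compute passive force:
Pp = 0.5 * Kp * gamma * H^2
Pp = 0.5 * 3 * 17.3 * 5.4^2
Pp = 756.7 kN/m


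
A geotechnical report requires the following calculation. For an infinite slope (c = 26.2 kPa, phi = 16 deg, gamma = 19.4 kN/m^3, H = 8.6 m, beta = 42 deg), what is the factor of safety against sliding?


Result: 0.634

Derivation:
Using Fs = c / (gamma*H*sin(beta)*cos(beta)) + tan(phi)/tan(beta)
Cohesion contribution = 26.2 / (19.4*8.6*sin(42)*cos(42))
Cohesion contribution = 0.315803
Friction contribution = tan(16)/tan(42) = 0.318463
Fs = 0.315803 + 0.318463
Fs = 0.634


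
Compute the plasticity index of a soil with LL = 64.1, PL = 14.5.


Using PI = LL - PL
PI = 64.1 - 14.5
PI = 49.6


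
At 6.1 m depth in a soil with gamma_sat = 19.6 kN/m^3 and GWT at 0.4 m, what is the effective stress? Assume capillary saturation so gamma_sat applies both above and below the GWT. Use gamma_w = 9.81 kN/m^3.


Total stress = gamma_sat * depth
sigma = 19.6 * 6.1 = 119.56 kPa
Pore water pressure u = gamma_w * (depth - d_wt)
u = 9.81 * (6.1 - 0.4) = 55.917 kPa
Effective stress = sigma - u
sigma' = 119.56 - 55.917 = 63.64 kPa


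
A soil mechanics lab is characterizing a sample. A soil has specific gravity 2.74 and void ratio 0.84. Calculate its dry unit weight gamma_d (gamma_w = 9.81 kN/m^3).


Using gamma_d = Gs * gamma_w / (1 + e)
gamma_d = 2.74 * 9.81 / (1 + 0.84)
gamma_d = 2.74 * 9.81 / 1.84
gamma_d = 14.608 kN/m^3


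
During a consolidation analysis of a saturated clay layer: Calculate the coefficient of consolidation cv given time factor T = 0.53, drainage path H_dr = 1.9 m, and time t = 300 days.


Using cv = T * H_dr^2 / t
H_dr^2 = 1.9^2 = 3.61
cv = 0.53 * 3.61 / 300
cv = 0.00638 m^2/day


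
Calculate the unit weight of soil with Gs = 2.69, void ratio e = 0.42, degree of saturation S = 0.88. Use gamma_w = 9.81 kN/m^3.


Result: 21.137 kN/m^3

Derivation:
Using gamma = gamma_w * (Gs + S*e) / (1 + e)
Numerator: Gs + S*e = 2.69 + 0.88*0.42 = 3.0596
Denominator: 1 + e = 1 + 0.42 = 1.42
gamma = 9.81 * 3.0596 / 1.42
gamma = 21.137 kN/m^3


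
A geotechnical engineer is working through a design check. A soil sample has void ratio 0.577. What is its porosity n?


Result: 0.3659

Derivation:
Using the relation n = e / (1 + e)
n = 0.577 / (1 + 0.577)
n = 0.577 / 1.577
n = 0.3659


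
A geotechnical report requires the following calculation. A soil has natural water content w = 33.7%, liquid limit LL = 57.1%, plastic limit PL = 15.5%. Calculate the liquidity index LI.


First compute the plasticity index:
PI = LL - PL = 57.1 - 15.5 = 41.6
Then compute the liquidity index:
LI = (w - PL) / PI
LI = (33.7 - 15.5) / 41.6
LI = 0.438


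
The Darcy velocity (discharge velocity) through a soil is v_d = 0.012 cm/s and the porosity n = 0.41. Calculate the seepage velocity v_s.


Result: 0.02927 cm/s

Derivation:
Using v_s = v_d / n
v_s = 0.012 / 0.41
v_s = 0.02927 cm/s


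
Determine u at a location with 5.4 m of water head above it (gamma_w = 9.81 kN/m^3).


Using u = gamma_w * h_w
u = 9.81 * 5.4
u = 52.97 kPa


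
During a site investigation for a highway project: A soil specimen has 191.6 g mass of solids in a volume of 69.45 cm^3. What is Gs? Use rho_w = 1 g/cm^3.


Using Gs = m_s / (V_s * rho_w)
Since rho_w = 1 g/cm^3:
Gs = 191.6 / 69.45
Gs = 2.759


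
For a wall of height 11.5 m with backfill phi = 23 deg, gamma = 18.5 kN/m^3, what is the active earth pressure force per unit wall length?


Result: 535.92 kN/m

Derivation:
Compute active earth pressure coefficient:
Ka = tan^2(45 - phi/2) = tan^2(33.5) = 0.438092
Compute active force:
Pa = 0.5 * Ka * gamma * H^2
Pa = 0.5 * 0.438092 * 18.5 * 11.5^2
Pa = 535.92 kN/m


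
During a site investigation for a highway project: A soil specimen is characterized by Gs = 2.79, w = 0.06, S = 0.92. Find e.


Result: 0.182

Derivation:
Using the relation e = Gs * w / S
e = 2.79 * 0.06 / 0.92
e = 0.182


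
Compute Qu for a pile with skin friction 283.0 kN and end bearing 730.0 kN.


Using Qu = Qf + Qb
Qu = 283.0 + 730.0
Qu = 1013.0 kN


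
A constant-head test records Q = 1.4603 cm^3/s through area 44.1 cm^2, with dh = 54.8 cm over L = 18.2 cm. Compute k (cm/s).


Result: 0.010998 cm/s

Derivation:
Compute hydraulic gradient:
i = dh / L = 54.8 / 18.2 = 3.01099
Then apply Darcy's law:
k = Q / (A * i)
k = 1.4603 / (44.1 * 3.01099)
k = 1.4603 / 132.785
k = 0.010998 cm/s


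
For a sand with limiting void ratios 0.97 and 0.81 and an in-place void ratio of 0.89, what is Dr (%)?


Result: 50.0 %

Derivation:
Using Dr = (e_max - e) / (e_max - e_min) * 100
e_max - e = 0.97 - 0.89 = 0.08
e_max - e_min = 0.97 - 0.81 = 0.16
Dr = 0.08 / 0.16 * 100
Dr = 50.0 %


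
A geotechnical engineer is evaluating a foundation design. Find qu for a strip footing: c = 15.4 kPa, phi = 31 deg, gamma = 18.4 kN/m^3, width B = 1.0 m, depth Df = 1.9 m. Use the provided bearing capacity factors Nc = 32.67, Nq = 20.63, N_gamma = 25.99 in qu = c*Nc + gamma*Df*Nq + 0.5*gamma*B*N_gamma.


Compute qu = c*Nc + gamma*Df*Nq + 0.5*gamma*B*N_gamma
Term 1: 15.4 * 32.67 = 503.118
Term 2: 18.4 * 1.9 * 20.63 = 721.2248
Term 3: 0.5 * 18.4 * 1.0 * 25.99 = 239.108
qu = 503.118 + 721.2248 + 239.108
qu = 1463.45 kPa
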